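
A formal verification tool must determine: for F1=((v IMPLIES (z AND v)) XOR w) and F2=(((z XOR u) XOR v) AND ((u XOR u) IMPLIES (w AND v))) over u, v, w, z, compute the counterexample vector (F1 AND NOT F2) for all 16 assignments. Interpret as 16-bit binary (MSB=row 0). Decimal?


F1 = ((v IMPLIES (z AND v)) XOR w)
F2 = (((z XOR u) XOR v) AND ((u XOR u) IMPLIES (w AND v)))
Counterexample to F1=>F2 is where F1=1 and F2=0.
Evaluate each row (bits = u,v,w,z, MSB first):
  row 0 [0000]: F1=1 F2=0 -> F1&~F2 -> 1
  row 1 [0001]: F1=1 F2=1 -> F1&~F2 -> 0
  row 2 [0010]: F1=0 F2=0 -> F1&~F2 -> 0
  row 3 [0011]: F1=0 F2=1 -> F1&~F2 -> 0
  row 4 [0100]: F1=0 F2=1 -> F1&~F2 -> 0
  row 5 [0101]: F1=1 F2=0 -> F1&~F2 -> 1
  row 6 [0110]: F1=1 F2=1 -> F1&~F2 -> 0
  row 7 [0111]: F1=0 F2=0 -> F1&~F2 -> 0
  row 8 [1000]: F1=1 F2=1 -> F1&~F2 -> 0
  row 9 [1001]: F1=1 F2=0 -> F1&~F2 -> 1
  row 10 [1010]: F1=0 F2=1 -> F1&~F2 -> 0
  row 11 [1011]: F1=0 F2=0 -> F1&~F2 -> 0
  row 12 [1100]: F1=0 F2=0 -> F1&~F2 -> 0
  row 13 [1101]: F1=1 F2=1 -> F1&~F2 -> 0
  row 14 [1110]: F1=1 F2=0 -> F1&~F2 -> 1
  row 15 [1111]: F1=0 F2=1 -> F1&~F2 -> 0
Full result column, 4 rows per line (u,v fixed per line; w,z runs 00..11 left to right):
  rows 0-3 [u,v=00]: 1000  = hex 8
  rows 4-7 [u,v=01]: 0100  = hex 4
  rows 8-11 [u,v=10]: 0100  = hex 4
  rows 12-15 [u,v=11]: 0010  = hex 2
Counterexample vector (row 0 .. row 15) = 1000010001000010
Output column grouped in 4s = 1000 0100 0100 0010 = 0x8442
Convert to decimal digit by digit (value = value*16 + digit):
  8 -> 8
  8*16 + 4 = 132
  132*16 + 4 = 2116
  2116*16 + 2 = 33858
Decimal = 33858

33858


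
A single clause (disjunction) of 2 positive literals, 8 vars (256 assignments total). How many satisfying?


Step 1: Total=2^8=256
Step 2: Unsat when all 2 false: 2^6=64
Step 3: Sat=256-64=192

192


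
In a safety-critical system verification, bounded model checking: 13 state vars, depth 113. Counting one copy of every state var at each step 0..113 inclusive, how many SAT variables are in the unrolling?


BMC unrolls to depth k, creating one copy of each state var for steps 0..k.
Step count = 113 + 1 = 114 (steps 0 through 113)
Vars per step = 13
Total = 13 * 114 = 1482

1482


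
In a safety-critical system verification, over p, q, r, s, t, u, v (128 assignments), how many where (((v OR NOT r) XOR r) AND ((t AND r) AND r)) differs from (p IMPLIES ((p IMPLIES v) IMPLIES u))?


F1 = (((v OR NOT r) XOR r) AND ((t AND r) AND r))
F2 = (p IMPLIES ((p IMPLIES v) IMPLIES u))
Evaluate both on each of 128 rows (bits = p,q,r,s,t,u,v):
  row 0 [0000000]: F1=0 F2=1 (differ) -> 1
  row 1 [0000001]: F1=0 F2=1 (differ) -> 1
  row 2 [0000010]: F1=0 F2=1 (differ) -> 1
  row 3 [0000011]: F1=0 F2=1 (differ) -> 1
  row 4 [0000100]: F1=0 F2=1 (differ) -> 1
  (every remaining row is evaluated the same way; all 128 results are listed next)
Full result column, 8 rows per line (p,q,r,s fixed per line; t,u,v runs 000..111 left to right):
  rows 0-7 [p,q,r,s=0000]: 11111111  (ones: 8)
  rows 8-15 [p,q,r,s=0001]: 11111111  (ones: 8)
  rows 16-23 [p,q,r,s=0010]: 11110101  (ones: 6)
  rows 24-31 [p,q,r,s=0011]: 11110101  (ones: 6)
  rows 32-39 [p,q,r,s=0100]: 11111111  (ones: 8)
  rows 40-47 [p,q,r,s=0101]: 11111111  (ones: 8)
  rows 48-55 [p,q,r,s=0110]: 11110101  (ones: 6)
  rows 56-63 [p,q,r,s=0111]: 11110101  (ones: 6)
  rows 64-71 [p,q,r,s=1000]: 10111011  (ones: 6)
  rows 72-79 [p,q,r,s=1001]: 10111011  (ones: 6)
  rows 80-87 [p,q,r,s=1010]: 10110001  (ones: 4)
  rows 88-95 [p,q,r,s=1011]: 10110001  (ones: 4)
  rows 96-103 [p,q,r,s=1100]: 10111011  (ones: 6)
  rows 104-111 [p,q,r,s=1101]: 10111011  (ones: 6)
  rows 112-119 [p,q,r,s=1110]: 10110001  (ones: 4)
  rows 120-127 [p,q,r,s=1111]: 10110001  (ones: 4)
Disagreements = 8+8+6+6+8+8+6+6+6+6+4+4+6+6+4+4 = 96

96


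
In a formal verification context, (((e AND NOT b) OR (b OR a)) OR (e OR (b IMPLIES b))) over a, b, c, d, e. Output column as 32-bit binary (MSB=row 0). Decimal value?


Formula: (((e AND NOT b) OR (b OR a)) OR (e OR (b IMPLIES b))) over a, b, c, d, e (32 rows)
Evaluate each row (bits = a,b,c,d,e, MSB first):
  row 0 [00000]: (((0 AND NOT 0) OR (0 OR 0)) OR (0 OR (0 IMPLIES 0))) -> 1
  row 1 [00001]: (((1 AND NOT 0) OR (0 OR 0)) OR (1 OR (0 IMPLIES 0))) -> 1
  row 2 [00010]: (((0 AND NOT 0) OR (0 OR 0)) OR (0 OR (0 IMPLIES 0))) -> 1
  row 3 [00011]: (((1 AND NOT 0) OR (0 OR 0)) OR (1 OR (0 IMPLIES 0))) -> 1
  row 4 [00100]: (((0 AND NOT 0) OR (0 OR 0)) OR (0 OR (0 IMPLIES 0))) -> 1
  row 5 [00101]: (((1 AND NOT 0) OR (0 OR 0)) OR (1 OR (0 IMPLIES 0))) -> 1
  row 6 [00110]: (((0 AND NOT 0) OR (0 OR 0)) OR (0 OR (0 IMPLIES 0))) -> 1
  row 7 [00111]: (((1 AND NOT 0) OR (0 OR 0)) OR (1 OR (0 IMPLIES 0))) -> 1
  row 8 [01000]: (((0 AND NOT 1) OR (1 OR 0)) OR (0 OR (1 IMPLIES 1))) -> 1
  row 9 [01001]: (((1 AND NOT 1) OR (1 OR 0)) OR (1 OR (1 IMPLIES 1))) -> 1
  row 10 [01010]: (((0 AND NOT 1) OR (1 OR 0)) OR (0 OR (1 IMPLIES 1))) -> 1
  row 11 [01011]: (((1 AND NOT 1) OR (1 OR 0)) OR (1 OR (1 IMPLIES 1))) -> 1
  row 12 [01100]: (((0 AND NOT 1) OR (1 OR 0)) OR (0 OR (1 IMPLIES 1))) -> 1
  row 13 [01101]: (((1 AND NOT 1) OR (1 OR 0)) OR (1 OR (1 IMPLIES 1))) -> 1
  row 14 [01110]: (((0 AND NOT 1) OR (1 OR 0)) OR (0 OR (1 IMPLIES 1))) -> 1
  row 15 [01111]: (((1 AND NOT 1) OR (1 OR 0)) OR (1 OR (1 IMPLIES 1))) -> 1
  row 16 [10000]: (((0 AND NOT 0) OR (0 OR 1)) OR (0 OR (0 IMPLIES 0))) -> 1
  row 17 [10001]: (((1 AND NOT 0) OR (0 OR 1)) OR (1 OR (0 IMPLIES 0))) -> 1
  row 18 [10010]: (((0 AND NOT 0) OR (0 OR 1)) OR (0 OR (0 IMPLIES 0))) -> 1
  row 19 [10011]: (((1 AND NOT 0) OR (0 OR 1)) OR (1 OR (0 IMPLIES 0))) -> 1
  row 20 [10100]: (((0 AND NOT 0) OR (0 OR 1)) OR (0 OR (0 IMPLIES 0))) -> 1
  row 21 [10101]: (((1 AND NOT 0) OR (0 OR 1)) OR (1 OR (0 IMPLIES 0))) -> 1
  row 22 [10110]: (((0 AND NOT 0) OR (0 OR 1)) OR (0 OR (0 IMPLIES 0))) -> 1
  row 23 [10111]: (((1 AND NOT 0) OR (0 OR 1)) OR (1 OR (0 IMPLIES 0))) -> 1
  row 24 [11000]: (((0 AND NOT 1) OR (1 OR 1)) OR (0 OR (1 IMPLIES 1))) -> 1
  row 25 [11001]: (((1 AND NOT 1) OR (1 OR 1)) OR (1 OR (1 IMPLIES 1))) -> 1
  row 26 [11010]: (((0 AND NOT 1) OR (1 OR 1)) OR (0 OR (1 IMPLIES 1))) -> 1
  row 27 [11011]: (((1 AND NOT 1) OR (1 OR 1)) OR (1 OR (1 IMPLIES 1))) -> 1
  row 28 [11100]: (((0 AND NOT 1) OR (1 OR 1)) OR (0 OR (1 IMPLIES 1))) -> 1
  row 29 [11101]: (((1 AND NOT 1) OR (1 OR 1)) OR (1 OR (1 IMPLIES 1))) -> 1
  row 30 [11110]: (((0 AND NOT 1) OR (1 OR 1)) OR (0 OR (1 IMPLIES 1))) -> 1
  row 31 [11111]: (((1 AND NOT 1) OR (1 OR 1)) OR (1 OR (1 IMPLIES 1))) -> 1
Full result column, 4 rows per line (a,b,c fixed per line; d,e runs 00..11 left to right):
  rows 0-3 [a,b,c=000]: 1111  = hex F
  rows 4-7 [a,b,c=001]: 1111  = hex F
  rows 8-11 [a,b,c=010]: 1111  = hex F
  rows 12-15 [a,b,c=011]: 1111  = hex F
  rows 16-19 [a,b,c=100]: 1111  = hex F
  rows 20-23 [a,b,c=101]: 1111  = hex F
  rows 24-27 [a,b,c=110]: 1111  = hex F
  rows 28-31 [a,b,c=111]: 1111  = hex F
Output column (row 0 .. row 31) = 11111111111111111111111111111111
Output column grouped in 4s = 1111 1111 1111 1111 1111 1111 1111 1111 = 0xFFFFFFFF
Convert to decimal digit by digit (value = value*16 + digit):
  F -> 15
  15*16 + 15 (F) = 255
  255*16 + 15 (F) = 4095
  4095*16 + 15 (F) = 65535
  65535*16 + 15 (F) = 1048575
  1048575*16 + 15 (F) = 16777215
  16777215*16 + 15 (F) = 268435455
  268435455*16 + 15 (F) = 4294967295
Decimal = 4294967295

4294967295


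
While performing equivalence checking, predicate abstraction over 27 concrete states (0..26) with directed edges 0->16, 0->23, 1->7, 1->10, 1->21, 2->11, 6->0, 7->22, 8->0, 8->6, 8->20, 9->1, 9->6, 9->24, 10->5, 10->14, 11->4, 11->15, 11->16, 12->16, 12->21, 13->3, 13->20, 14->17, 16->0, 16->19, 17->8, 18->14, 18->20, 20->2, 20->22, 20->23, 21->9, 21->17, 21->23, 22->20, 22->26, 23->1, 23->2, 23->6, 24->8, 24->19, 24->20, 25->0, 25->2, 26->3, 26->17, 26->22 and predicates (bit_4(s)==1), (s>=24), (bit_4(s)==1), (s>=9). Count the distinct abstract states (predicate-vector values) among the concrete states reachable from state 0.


BFS from 0:
Concrete reachable: {0, 1, 2, 3, 4, 5, 6, 7, 8, 9, 10, 11, 14, 15, 16, 17, 19, 20, 21, 22, 23, 24, 26}
Abstract via predicates (bit_4(s)==1), (s>=24), (bit_4(s)==1), (s>=9):
  (0,0,0,0) <- {0, 1, 2, 3, 4, 5, 6, 7, 8}
  (0,0,0,1) <- {9, 10, 11, 14, 15}
  (1,0,1,1) <- {16, 17, 19, 20, 21, 22, 23}
  (1,1,1,1) <- {24, 26}
Distinct abstract states = 4

4


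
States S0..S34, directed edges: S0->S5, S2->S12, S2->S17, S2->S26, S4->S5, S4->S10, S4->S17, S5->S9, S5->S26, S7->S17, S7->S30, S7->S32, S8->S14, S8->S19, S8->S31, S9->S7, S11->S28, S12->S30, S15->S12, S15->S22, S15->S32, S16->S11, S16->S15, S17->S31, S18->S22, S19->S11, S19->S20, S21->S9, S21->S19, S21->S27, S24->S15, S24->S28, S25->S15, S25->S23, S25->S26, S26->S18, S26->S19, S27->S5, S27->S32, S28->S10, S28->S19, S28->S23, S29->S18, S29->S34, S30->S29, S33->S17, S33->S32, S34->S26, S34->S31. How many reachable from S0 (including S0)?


BFS from S0:
  layer 0: {S0}
  layer 1: {S5}
  layer 2: {S9, S26}
  layer 3: {S7, S18, S19}
  layer 4: {S11, S17, S20, S22, S30, S32}
  layer 5: {S28, S29, S31}
  layer 6: {S10, S23, S34}
Reachable set: {S0, S5, S7, S9, S10, S11, S17, S18, S19, S20, S22, S23, S26, S28, S29, S30, S31, S32, S34}
Count = 19

19


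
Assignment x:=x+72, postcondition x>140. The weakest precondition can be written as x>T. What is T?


Formula: wp(x:=E, P) = P[E/x] (substitute E for x in postcondition)
Step 1: Postcondition: x>140
Step 2: Substitute x+72 for x: x+72>140
Step 3: Solve for x: x > 140-72 = 68

68


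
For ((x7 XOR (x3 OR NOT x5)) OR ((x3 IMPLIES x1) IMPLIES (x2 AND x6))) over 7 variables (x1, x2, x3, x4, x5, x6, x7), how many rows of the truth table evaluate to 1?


Formula: ((x7 XOR (x3 OR NOT x5)) OR ((x3 IMPLIES x1) IMPLIES (x2 AND x6))) over 7 vars (128 rows)
Evaluate each row (x1, x2, x3, x4, x5, x6, x7 as bits, MSB first):
  row 0 [0000000]: ((0 XOR (0 OR NOT 0)) OR ((0 IMPLIES 0) IMPLIES (0 AND 0))) -> 1
  row 1 [0000001]: ((1 XOR (0 OR NOT 0)) OR ((0 IMPLIES 0) IMPLIES (0 AND 0))) -> 0
  row 2 [0000010]: ((0 XOR (0 OR NOT 0)) OR ((0 IMPLIES 0) IMPLIES (0 AND 1))) -> 1
  row 3 [0000011]: ((1 XOR (0 OR NOT 0)) OR ((0 IMPLIES 0) IMPLIES (0 AND 1))) -> 0
  row 4 [0000100]: ((0 XOR (0 OR NOT 1)) OR ((0 IMPLIES 0) IMPLIES (0 AND 0))) -> 0
  (every remaining row is evaluated the same way; all 128 results are listed next)
Full result column, 8 rows per line (x1,x2,x3,x4 fixed per line; x5,x6,x7 runs 000..111 left to right):
  rows 0-7 [x1,x2,x3,x4=0000]: 10100101  (ones: 4)
  rows 8-15 [x1,x2,x3,x4=0001]: 10100101  (ones: 4)
  rows 16-23 [x1,x2,x3,x4=0010]: 11111111  (ones: 8)
  rows 24-31 [x1,x2,x3,x4=0011]: 11111111  (ones: 8)
  rows 32-39 [x1,x2,x3,x4=0100]: 10110111  (ones: 6)
  rows 40-47 [x1,x2,x3,x4=0101]: 10110111  (ones: 6)
  rows 48-55 [x1,x2,x3,x4=0110]: 11111111  (ones: 8)
  rows 56-63 [x1,x2,x3,x4=0111]: 11111111  (ones: 8)
  rows 64-71 [x1,x2,x3,x4=1000]: 10100101  (ones: 4)
  rows 72-79 [x1,x2,x3,x4=1001]: 10100101  (ones: 4)
  rows 80-87 [x1,x2,x3,x4=1010]: 10101010  (ones: 4)
  rows 88-95 [x1,x2,x3,x4=1011]: 10101010  (ones: 4)
  rows 96-103 [x1,x2,x3,x4=1100]: 10110111  (ones: 6)
  rows 104-111 [x1,x2,x3,x4=1101]: 10110111  (ones: 6)
  rows 112-119 [x1,x2,x3,x4=1110]: 10111011  (ones: 6)
  rows 120-127 [x1,x2,x3,x4=1111]: 10111011  (ones: 6)
Count of 1-rows = 4+4+8+8+6+6+8+8+4+4+4+4+6+6+6+6 = 92

92


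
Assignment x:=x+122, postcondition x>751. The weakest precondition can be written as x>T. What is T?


Formula: wp(x:=E, P) = P[E/x] (substitute E for x in postcondition)
Step 1: Postcondition: x>751
Step 2: Substitute x+122 for x: x+122>751
Step 3: Solve for x: x > 751-122 = 629

629


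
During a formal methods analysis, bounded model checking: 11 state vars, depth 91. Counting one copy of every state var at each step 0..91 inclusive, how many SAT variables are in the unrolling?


BMC unrolls to depth k, creating one copy of each state var for steps 0..k.
Step count = 91 + 1 = 92 (steps 0 through 91)
Vars per step = 11
Total = 11 * 92 = 1012

1012


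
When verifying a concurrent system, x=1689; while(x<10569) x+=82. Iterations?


Step 1: x goes from 1689 toward 10569 by 82; the body runs while x<10569, so iterations = ceil((bound-start)/step)
Step 2: Distance=8880
Step 3: ceil(8880/82)=109

109


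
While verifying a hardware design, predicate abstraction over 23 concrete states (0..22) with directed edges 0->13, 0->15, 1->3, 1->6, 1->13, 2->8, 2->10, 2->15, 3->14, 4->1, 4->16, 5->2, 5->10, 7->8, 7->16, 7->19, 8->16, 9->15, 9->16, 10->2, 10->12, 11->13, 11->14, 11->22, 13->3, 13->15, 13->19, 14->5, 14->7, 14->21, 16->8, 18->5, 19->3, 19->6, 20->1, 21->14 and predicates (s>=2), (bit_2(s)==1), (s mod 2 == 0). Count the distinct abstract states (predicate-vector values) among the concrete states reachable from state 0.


BFS from 0:
Concrete reachable: {0, 2, 3, 5, 6, 7, 8, 10, 12, 13, 14, 15, 16, 19, 21}
Abstract via predicates (s>=2), (bit_2(s)==1), (s mod 2 == 0):
  (0,0,1) <- {0}
  (1,0,0) <- {3, 19}
  (1,0,1) <- {2, 8, 10, 16}
  (1,1,0) <- {5, 7, 13, 15, 21}
  (1,1,1) <- {6, 12, 14}
Distinct abstract states = 5

5


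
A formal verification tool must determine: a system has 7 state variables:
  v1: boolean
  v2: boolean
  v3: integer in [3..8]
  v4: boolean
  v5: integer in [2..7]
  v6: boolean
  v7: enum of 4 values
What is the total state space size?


State space = product of domain sizes of all variables.
Domain sizes:
  v1 (boolean): 2
  v2 (boolean): 2
  v3 (integer in [3..8]): 6
  v4 (boolean): 2
  v5 (integer in [2..7]): 6
  v6 (boolean): 2
  v7 (enum of 4 values): 4
Product = 2 * 2 * 6 * 2 * 6 * 2 * 4 = 2304

2304


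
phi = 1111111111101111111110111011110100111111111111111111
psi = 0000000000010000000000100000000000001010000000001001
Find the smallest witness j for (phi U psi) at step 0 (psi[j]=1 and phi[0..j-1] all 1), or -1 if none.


(phi U psi) at 0: need smallest j with psi[j]=1 and phi[i]=1 for all i in [0,j).
Scan from step 0:
  step 0: phi=1, psi=0 -> continue
  step 1: phi=1, psi=0 -> continue
  step 2: phi=1, psi=0 -> continue
  step 3: phi=1, psi=0 -> continue
  step 11: psi=1 and phi held for [0,11) -> witness found
Witness step = 11

11


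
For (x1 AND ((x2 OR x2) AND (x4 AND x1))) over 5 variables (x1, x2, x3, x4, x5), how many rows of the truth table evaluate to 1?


Formula: (x1 AND ((x2 OR x2) AND (x4 AND x1))) over 5 vars (32 rows)
Evaluate each row (x1, x2, x3, x4, x5 as bits, MSB first):
  row 0 [00000]: (0 AND ((0 OR 0) AND (0 AND 0))) -> 0
  row 1 [00001]: (0 AND ((0 OR 0) AND (0 AND 0))) -> 0
  row 2 [00010]: (0 AND ((0 OR 0) AND (1 AND 0))) -> 0
  row 3 [00011]: (0 AND ((0 OR 0) AND (1 AND 0))) -> 0
  row 4 [00100]: (0 AND ((0 OR 0) AND (0 AND 0))) -> 0
  row 5 [00101]: (0 AND ((0 OR 0) AND (0 AND 0))) -> 0
  row 6 [00110]: (0 AND ((0 OR 0) AND (1 AND 0))) -> 0
  row 7 [00111]: (0 AND ((0 OR 0) AND (1 AND 0))) -> 0
  row 8 [01000]: (0 AND ((1 OR 1) AND (0 AND 0))) -> 0
  row 9 [01001]: (0 AND ((1 OR 1) AND (0 AND 0))) -> 0
  row 10 [01010]: (0 AND ((1 OR 1) AND (1 AND 0))) -> 0
  row 11 [01011]: (0 AND ((1 OR 1) AND (1 AND 0))) -> 0
  row 12 [01100]: (0 AND ((1 OR 1) AND (0 AND 0))) -> 0
  row 13 [01101]: (0 AND ((1 OR 1) AND (0 AND 0))) -> 0
  row 14 [01110]: (0 AND ((1 OR 1) AND (1 AND 0))) -> 0
  row 15 [01111]: (0 AND ((1 OR 1) AND (1 AND 0))) -> 0
  row 16 [10000]: (1 AND ((0 OR 0) AND (0 AND 1))) -> 0
  row 17 [10001]: (1 AND ((0 OR 0) AND (0 AND 1))) -> 0
  row 18 [10010]: (1 AND ((0 OR 0) AND (1 AND 1))) -> 0
  row 19 [10011]: (1 AND ((0 OR 0) AND (1 AND 1))) -> 0
  row 20 [10100]: (1 AND ((0 OR 0) AND (0 AND 1))) -> 0
  row 21 [10101]: (1 AND ((0 OR 0) AND (0 AND 1))) -> 0
  row 22 [10110]: (1 AND ((0 OR 0) AND (1 AND 1))) -> 0
  row 23 [10111]: (1 AND ((0 OR 0) AND (1 AND 1))) -> 0
  row 24 [11000]: (1 AND ((1 OR 1) AND (0 AND 1))) -> 0
  row 25 [11001]: (1 AND ((1 OR 1) AND (0 AND 1))) -> 0
  row 26 [11010]: (1 AND ((1 OR 1) AND (1 AND 1))) -> 1
  row 27 [11011]: (1 AND ((1 OR 1) AND (1 AND 1))) -> 1
  row 28 [11100]: (1 AND ((1 OR 1) AND (0 AND 1))) -> 0
  row 29 [11101]: (1 AND ((1 OR 1) AND (0 AND 1))) -> 0
  row 30 [11110]: (1 AND ((1 OR 1) AND (1 AND 1))) -> 1
  row 31 [11111]: (1 AND ((1 OR 1) AND (1 AND 1))) -> 1
Full result column, 8 rows per line (x1,x2 fixed per line; x3,x4,x5 runs 000..111 left to right):
  rows 0-7 [x1,x2=00]: 00000000  (ones: 0)
  rows 8-15 [x1,x2=01]: 00000000  (ones: 0)
  rows 16-23 [x1,x2=10]: 00000000  (ones: 0)
  rows 24-31 [x1,x2=11]: 00110011  (ones: 4)
Count of 1-rows = 0+0+0+4 = 4

4


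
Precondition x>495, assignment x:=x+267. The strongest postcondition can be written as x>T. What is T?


Formula: sp(P, x:=E) = exists old_x. (x = E[old_x/x]) AND P[old_x/x] (old_x is the value of x before the assignment; eliminate old_x by solving x = E[old_x/x] for old_x)
Step 1: Precondition P: x>495, i.e. old_x > 495
Step 2: Assignment gives x = old_x + 267, so old_x = x - 267
Step 3: Substitute into P: x - 267 > 495
Step 4: Simplify: x > 495+267 = 762

762


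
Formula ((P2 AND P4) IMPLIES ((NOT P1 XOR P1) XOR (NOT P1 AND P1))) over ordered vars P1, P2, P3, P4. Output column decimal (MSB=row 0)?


Formula: ((P2 AND P4) IMPLIES ((NOT P1 XOR P1) XOR (NOT P1 AND P1))) over P1, P2, P3, P4 (16 rows)
Evaluate each row (bits = P1,P2,P3,P4, MSB first):
  row 0 [0000]: ((0 AND 0) IMPLIES ((NOT 0 XOR 0) XOR (NOT 0 AND 0))) -> 1
  row 1 [0001]: ((0 AND 1) IMPLIES ((NOT 0 XOR 0) XOR (NOT 0 AND 0))) -> 1
  row 2 [0010]: ((0 AND 0) IMPLIES ((NOT 0 XOR 0) XOR (NOT 0 AND 0))) -> 1
  row 3 [0011]: ((0 AND 1) IMPLIES ((NOT 0 XOR 0) XOR (NOT 0 AND 0))) -> 1
  row 4 [0100]: ((1 AND 0) IMPLIES ((NOT 0 XOR 0) XOR (NOT 0 AND 0))) -> 1
  row 5 [0101]: ((1 AND 1) IMPLIES ((NOT 0 XOR 0) XOR (NOT 0 AND 0))) -> 1
  row 6 [0110]: ((1 AND 0) IMPLIES ((NOT 0 XOR 0) XOR (NOT 0 AND 0))) -> 1
  row 7 [0111]: ((1 AND 1) IMPLIES ((NOT 0 XOR 0) XOR (NOT 0 AND 0))) -> 1
  row 8 [1000]: ((0 AND 0) IMPLIES ((NOT 1 XOR 1) XOR (NOT 1 AND 1))) -> 1
  row 9 [1001]: ((0 AND 1) IMPLIES ((NOT 1 XOR 1) XOR (NOT 1 AND 1))) -> 1
  row 10 [1010]: ((0 AND 0) IMPLIES ((NOT 1 XOR 1) XOR (NOT 1 AND 1))) -> 1
  row 11 [1011]: ((0 AND 1) IMPLIES ((NOT 1 XOR 1) XOR (NOT 1 AND 1))) -> 1
  row 12 [1100]: ((1 AND 0) IMPLIES ((NOT 1 XOR 1) XOR (NOT 1 AND 1))) -> 1
  row 13 [1101]: ((1 AND 1) IMPLIES ((NOT 1 XOR 1) XOR (NOT 1 AND 1))) -> 1
  row 14 [1110]: ((1 AND 0) IMPLIES ((NOT 1 XOR 1) XOR (NOT 1 AND 1))) -> 1
  row 15 [1111]: ((1 AND 1) IMPLIES ((NOT 1 XOR 1) XOR (NOT 1 AND 1))) -> 1
Full result column, 4 rows per line (P1,P2 fixed per line; P3,P4 runs 00..11 left to right):
  rows 0-3 [P1,P2=00]: 1111  = hex F
  rows 4-7 [P1,P2=01]: 1111  = hex F
  rows 8-11 [P1,P2=10]: 1111  = hex F
  rows 12-15 [P1,P2=11]: 1111  = hex F
Output column (row 0 .. row 15) = 1111111111111111
Output column grouped in 4s = 1111 1111 1111 1111 = 0xFFFF
Convert to decimal digit by digit (value = value*16 + digit):
  F -> 15
  15*16 + 15 (F) = 255
  255*16 + 15 (F) = 4095
  4095*16 + 15 (F) = 65535
Decimal = 65535

65535


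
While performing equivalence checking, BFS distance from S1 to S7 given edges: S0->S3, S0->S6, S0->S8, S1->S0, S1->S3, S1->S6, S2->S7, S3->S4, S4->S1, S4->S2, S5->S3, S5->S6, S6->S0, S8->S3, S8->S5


BFS layer-by-layer from S1:
  dist 0: {S1}
  dist 1: {S0, S3, S6}
  dist 2: {S4, S8}
  dist 3: {S2, S5}
  dist 4: {S7}
  -> S7 reached at distance 4
Shortest path length = 4

4


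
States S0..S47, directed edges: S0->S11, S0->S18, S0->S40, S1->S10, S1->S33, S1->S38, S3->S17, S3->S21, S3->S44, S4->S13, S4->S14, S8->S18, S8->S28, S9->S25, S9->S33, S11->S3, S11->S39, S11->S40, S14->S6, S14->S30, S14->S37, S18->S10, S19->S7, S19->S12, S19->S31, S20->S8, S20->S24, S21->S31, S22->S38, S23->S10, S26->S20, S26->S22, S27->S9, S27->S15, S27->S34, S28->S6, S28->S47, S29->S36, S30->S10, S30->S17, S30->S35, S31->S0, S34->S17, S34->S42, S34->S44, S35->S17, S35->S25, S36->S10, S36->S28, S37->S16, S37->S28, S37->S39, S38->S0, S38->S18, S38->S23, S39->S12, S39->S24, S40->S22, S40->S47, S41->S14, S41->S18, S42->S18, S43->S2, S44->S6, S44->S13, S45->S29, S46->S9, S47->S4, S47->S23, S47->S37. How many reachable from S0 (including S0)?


BFS from S0:
  layer 0: {S0}
  layer 1: {S11, S18, S40}
  layer 2: {S3, S10, S22, S39, S47}
  layer 3: {S4, S12, S17, S21, S23, S24, S37, S38, S44}
  layer 4: {S6, S13, S14, S16, S28, S31}
  layer 5: {S30}
  layer 6: {S35}
  layer 7: {S25}
Reachable set: {S0, S3, S4, S6, S10, S11, S12, S13, S14, S16, S17, S18, S21, S22, S23, S24, S25, S28, S30, S31, S35, S37, S38, S39, S40, S44, S47}
Count = 27

27


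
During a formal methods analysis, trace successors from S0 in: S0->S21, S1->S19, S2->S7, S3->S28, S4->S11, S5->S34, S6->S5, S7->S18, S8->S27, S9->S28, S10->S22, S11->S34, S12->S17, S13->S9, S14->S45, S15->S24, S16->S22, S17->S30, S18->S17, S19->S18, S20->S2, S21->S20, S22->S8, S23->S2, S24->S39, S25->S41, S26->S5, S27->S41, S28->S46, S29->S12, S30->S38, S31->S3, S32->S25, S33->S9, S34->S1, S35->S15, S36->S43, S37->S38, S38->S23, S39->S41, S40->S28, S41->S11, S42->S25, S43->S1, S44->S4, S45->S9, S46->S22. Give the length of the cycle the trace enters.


Trace from S0 until a state repeats:
  S0 -> S21 -> S20 -> S2 -> S7 -> S18 -> S17 -> S30 -> S38 -> S23 -> S2
S2 first seen at step 3, revisited at step 10.
Cycle length = 10 - 3 = 7

7


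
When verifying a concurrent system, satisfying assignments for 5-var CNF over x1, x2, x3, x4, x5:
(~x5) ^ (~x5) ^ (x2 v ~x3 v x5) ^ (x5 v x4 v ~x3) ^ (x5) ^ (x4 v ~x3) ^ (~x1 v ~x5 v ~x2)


CNF with 7 clauses over 5 vars (32 assignments).
An assignment satisfies CNF iff every clause has >=1 true literal.
Check each row (bits = x1,x2,x3,x4,x5; clause T/F shown):
  row 0 [00000]: clauses=TTTTFTT -> 0
  row 1 [00001]: clauses=FFTTTTT -> 0
  row 2 [00010]: clauses=TTTTFTT -> 0
  row 3 [00011]: clauses=FFTTTTT -> 0
  row 4 [00100]: clauses=TTFFFFT -> 0
  row 5 [00101]: clauses=FFTTTFT -> 0
  row 6 [00110]: clauses=TTFTFTT -> 0
  row 7 [00111]: clauses=FFTTTTT -> 0
  row 8 [01000]: clauses=TTTTFTT -> 0
  row 9 [01001]: clauses=FFTTTTT -> 0
  row 10 [01010]: clauses=TTTTFTT -> 0
  row 11 [01011]: clauses=FFTTTTT -> 0
  row 12 [01100]: clauses=TTTFFFT -> 0
  row 13 [01101]: clauses=FFTTTFT -> 0
  row 14 [01110]: clauses=TTTTFTT -> 0
  row 15 [01111]: clauses=FFTTTTT -> 0
  row 16 [10000]: clauses=TTTTFTT -> 0
  row 17 [10001]: clauses=FFTTTTT -> 0
  row 18 [10010]: clauses=TTTTFTT -> 0
  row 19 [10011]: clauses=FFTTTTT -> 0
  row 20 [10100]: clauses=TTFFFFT -> 0
  row 21 [10101]: clauses=FFTTTFT -> 0
  row 22 [10110]: clauses=TTFTFTT -> 0
  row 23 [10111]: clauses=FFTTTTT -> 0
  row 24 [11000]: clauses=TTTTFTT -> 0
  row 25 [11001]: clauses=FFTTTTF -> 0
  row 26 [11010]: clauses=TTTTFTT -> 0
  row 27 [11011]: clauses=FFTTTTF -> 0
  row 28 [11100]: clauses=TTTFFFT -> 0
  row 29 [11101]: clauses=FFTTTFF -> 0
  row 30 [11110]: clauses=TTTTFTT -> 0
  row 31 [11111]: clauses=FFTTTTF -> 0
Full result column, 8 rows per line (x1,x2 fixed per line; x3,x4,x5 runs 000..111 left to right):
  rows 0-7 [x1,x2=00]: 00000000  (ones: 0)
  rows 8-15 [x1,x2=01]: 00000000  (ones: 0)
  rows 16-23 [x1,x2=10]: 00000000  (ones: 0)
  rows 24-31 [x1,x2=11]: 00000000  (ones: 0)
Satisfying assignments = 0+0+0+0 = 0

0


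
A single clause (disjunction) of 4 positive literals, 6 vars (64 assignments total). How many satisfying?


Step 1: Total=2^6=64
Step 2: Unsat when all 4 false: 2^2=4
Step 3: Sat=64-4=60

60


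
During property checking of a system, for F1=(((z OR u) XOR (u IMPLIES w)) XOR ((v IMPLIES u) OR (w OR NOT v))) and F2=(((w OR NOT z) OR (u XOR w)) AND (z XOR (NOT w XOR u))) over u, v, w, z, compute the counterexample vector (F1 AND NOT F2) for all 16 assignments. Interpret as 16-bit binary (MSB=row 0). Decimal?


F1 = (((z OR u) XOR (u IMPLIES w)) XOR ((v IMPLIES u) OR (w OR NOT v)))
F2 = (((w OR NOT z) OR (u XOR w)) AND (z XOR (NOT w XOR u)))
Counterexample to F1=>F2 is where F1=1 and F2=0.
Evaluate each row (bits = u,v,w,z, MSB first):
  row 0 [0000]: F1=0 F2=1 -> F1&~F2 -> 0
  row 1 [0001]: F1=1 F2=0 -> F1&~F2 -> 1
  row 2 [0010]: F1=0 F2=0 -> F1&~F2 -> 0
  row 3 [0011]: F1=1 F2=1 -> F1&~F2 -> 0
  row 4 [0100]: F1=1 F2=1 -> F1&~F2 -> 0
  row 5 [0101]: F1=0 F2=0 -> F1&~F2 -> 0
  row 6 [0110]: F1=0 F2=0 -> F1&~F2 -> 0
  row 7 [0111]: F1=1 F2=1 -> F1&~F2 -> 0
  row 8 [1000]: F1=0 F2=0 -> F1&~F2 -> 0
  row 9 [1001]: F1=0 F2=1 -> F1&~F2 -> 0
  row 10 [1010]: F1=1 F2=1 -> F1&~F2 -> 0
  row 11 [1011]: F1=1 F2=0 -> F1&~F2 -> 1
  row 12 [1100]: F1=0 F2=0 -> F1&~F2 -> 0
  row 13 [1101]: F1=0 F2=1 -> F1&~F2 -> 0
  row 14 [1110]: F1=1 F2=1 -> F1&~F2 -> 0
  row 15 [1111]: F1=1 F2=0 -> F1&~F2 -> 1
Full result column, 4 rows per line (u,v fixed per line; w,z runs 00..11 left to right):
  rows 0-3 [u,v=00]: 0100  = hex 4
  rows 4-7 [u,v=01]: 0000  = hex 0
  rows 8-11 [u,v=10]: 0001  = hex 1
  rows 12-15 [u,v=11]: 0001  = hex 1
Counterexample vector (row 0 .. row 15) = 0100000000010001
Output column grouped in 4s = 0100 0000 0001 0001 = 0x4011
Convert to decimal digit by digit (value = value*16 + digit):
  4 -> 4
  4*16 + 0 = 64
  64*16 + 1 = 1025
  1025*16 + 1 = 16401
Decimal = 16401

16401


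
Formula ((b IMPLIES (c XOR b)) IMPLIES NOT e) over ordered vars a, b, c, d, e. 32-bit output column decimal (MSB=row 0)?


Formula: ((b IMPLIES (c XOR b)) IMPLIES NOT e) over a, b, c, d, e (32 rows)
Evaluate each row (bits = a,b,c,d,e, MSB first):
  row 0 [00000]: ((0 IMPLIES (0 XOR 0)) IMPLIES NOT 0) -> 1
  row 1 [00001]: ((0 IMPLIES (0 XOR 0)) IMPLIES NOT 1) -> 0
  row 2 [00010]: ((0 IMPLIES (0 XOR 0)) IMPLIES NOT 0) -> 1
  row 3 [00011]: ((0 IMPLIES (0 XOR 0)) IMPLIES NOT 1) -> 0
  row 4 [00100]: ((0 IMPLIES (1 XOR 0)) IMPLIES NOT 0) -> 1
  row 5 [00101]: ((0 IMPLIES (1 XOR 0)) IMPLIES NOT 1) -> 0
  row 6 [00110]: ((0 IMPLIES (1 XOR 0)) IMPLIES NOT 0) -> 1
  row 7 [00111]: ((0 IMPLIES (1 XOR 0)) IMPLIES NOT 1) -> 0
  row 8 [01000]: ((1 IMPLIES (0 XOR 1)) IMPLIES NOT 0) -> 1
  row 9 [01001]: ((1 IMPLIES (0 XOR 1)) IMPLIES NOT 1) -> 0
  row 10 [01010]: ((1 IMPLIES (0 XOR 1)) IMPLIES NOT 0) -> 1
  row 11 [01011]: ((1 IMPLIES (0 XOR 1)) IMPLIES NOT 1) -> 0
  row 12 [01100]: ((1 IMPLIES (1 XOR 1)) IMPLIES NOT 0) -> 1
  row 13 [01101]: ((1 IMPLIES (1 XOR 1)) IMPLIES NOT 1) -> 1
  row 14 [01110]: ((1 IMPLIES (1 XOR 1)) IMPLIES NOT 0) -> 1
  row 15 [01111]: ((1 IMPLIES (1 XOR 1)) IMPLIES NOT 1) -> 1
  row 16 [10000]: ((0 IMPLIES (0 XOR 0)) IMPLIES NOT 0) -> 1
  row 17 [10001]: ((0 IMPLIES (0 XOR 0)) IMPLIES NOT 1) -> 0
  row 18 [10010]: ((0 IMPLIES (0 XOR 0)) IMPLIES NOT 0) -> 1
  row 19 [10011]: ((0 IMPLIES (0 XOR 0)) IMPLIES NOT 1) -> 0
  row 20 [10100]: ((0 IMPLIES (1 XOR 0)) IMPLIES NOT 0) -> 1
  row 21 [10101]: ((0 IMPLIES (1 XOR 0)) IMPLIES NOT 1) -> 0
  row 22 [10110]: ((0 IMPLIES (1 XOR 0)) IMPLIES NOT 0) -> 1
  row 23 [10111]: ((0 IMPLIES (1 XOR 0)) IMPLIES NOT 1) -> 0
  row 24 [11000]: ((1 IMPLIES (0 XOR 1)) IMPLIES NOT 0) -> 1
  row 25 [11001]: ((1 IMPLIES (0 XOR 1)) IMPLIES NOT 1) -> 0
  row 26 [11010]: ((1 IMPLIES (0 XOR 1)) IMPLIES NOT 0) -> 1
  row 27 [11011]: ((1 IMPLIES (0 XOR 1)) IMPLIES NOT 1) -> 0
  row 28 [11100]: ((1 IMPLIES (1 XOR 1)) IMPLIES NOT 0) -> 1
  row 29 [11101]: ((1 IMPLIES (1 XOR 1)) IMPLIES NOT 1) -> 1
  row 30 [11110]: ((1 IMPLIES (1 XOR 1)) IMPLIES NOT 0) -> 1
  row 31 [11111]: ((1 IMPLIES (1 XOR 1)) IMPLIES NOT 1) -> 1
Full result column, 4 rows per line (a,b,c fixed per line; d,e runs 00..11 left to right):
  rows 0-3 [a,b,c=000]: 1010  = hex A
  rows 4-7 [a,b,c=001]: 1010  = hex A
  rows 8-11 [a,b,c=010]: 1010  = hex A
  rows 12-15 [a,b,c=011]: 1111  = hex F
  rows 16-19 [a,b,c=100]: 1010  = hex A
  rows 20-23 [a,b,c=101]: 1010  = hex A
  rows 24-27 [a,b,c=110]: 1010  = hex A
  rows 28-31 [a,b,c=111]: 1111  = hex F
Output column (row 0 .. row 31) = 10101010101011111010101010101111
Output column grouped in 4s = 1010 1010 1010 1111 1010 1010 1010 1111 = 0xAAAFAAAF
Convert to decimal digit by digit (value = value*16 + digit):
  A -> 10
  10*16 + 10 (A) = 170
  170*16 + 10 (A) = 2730
  2730*16 + 15 (F) = 43695
  43695*16 + 10 (A) = 699130
  699130*16 + 10 (A) = 11186090
  11186090*16 + 10 (A) = 178977450
  178977450*16 + 15 (F) = 2863639215
Decimal = 2863639215

2863639215


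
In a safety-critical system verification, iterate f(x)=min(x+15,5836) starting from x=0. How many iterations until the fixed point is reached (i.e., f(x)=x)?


Step 1: x=0, cap=5836, increment=15
Step 2: x grows by 15 each step until capped at 5836; fixed point is x=5836
Step 3: iterations = ceil(5836/15) = 390

390


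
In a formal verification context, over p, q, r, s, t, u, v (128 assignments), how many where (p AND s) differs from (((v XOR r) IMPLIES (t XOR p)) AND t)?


F1 = (p AND s)
F2 = (((v XOR r) IMPLIES (t XOR p)) AND t)
Evaluate both on each of 128 rows (bits = p,q,r,s,t,u,v):
  row 0 [0000000]: F1=0 F2=0 -> 0
  row 1 [0000001]: F1=0 F2=0 -> 0
  row 2 [0000010]: F1=0 F2=0 -> 0
  row 3 [0000011]: F1=0 F2=0 -> 0
  row 4 [0000100]: F1=0 F2=1 (differ) -> 1
  (every remaining row is evaluated the same way; all 128 results are listed next)
Full result column, 8 rows per line (p,q,r,s fixed per line; t,u,v runs 000..111 left to right):
  rows 0-7 [p,q,r,s=0000]: 00001111  (ones: 4)
  rows 8-15 [p,q,r,s=0001]: 00001111  (ones: 4)
  rows 16-23 [p,q,r,s=0010]: 00001111  (ones: 4)
  rows 24-31 [p,q,r,s=0011]: 00001111  (ones: 4)
  rows 32-39 [p,q,r,s=0100]: 00001111  (ones: 4)
  rows 40-47 [p,q,r,s=0101]: 00001111  (ones: 4)
  rows 48-55 [p,q,r,s=0110]: 00001111  (ones: 4)
  rows 56-63 [p,q,r,s=0111]: 00001111  (ones: 4)
  rows 64-71 [p,q,r,s=1000]: 00001010  (ones: 2)
  rows 72-79 [p,q,r,s=1001]: 11110101  (ones: 6)
  rows 80-87 [p,q,r,s=1010]: 00000101  (ones: 2)
  rows 88-95 [p,q,r,s=1011]: 11111010  (ones: 6)
  rows 96-103 [p,q,r,s=1100]: 00001010  (ones: 2)
  rows 104-111 [p,q,r,s=1101]: 11110101  (ones: 6)
  rows 112-119 [p,q,r,s=1110]: 00000101  (ones: 2)
  rows 120-127 [p,q,r,s=1111]: 11111010  (ones: 6)
Disagreements = 4+4+4+4+4+4+4+4+2+6+2+6+2+6+2+6 = 64

64


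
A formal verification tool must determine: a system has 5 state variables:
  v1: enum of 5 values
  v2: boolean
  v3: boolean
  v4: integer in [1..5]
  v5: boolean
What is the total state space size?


State space = product of domain sizes of all variables.
Domain sizes:
  v1 (enum of 5 values): 5
  v2 (boolean): 2
  v3 (boolean): 2
  v4 (integer in [1..5]): 5
  v5 (boolean): 2
Product = 5 * 2 * 2 * 5 * 2 = 200

200


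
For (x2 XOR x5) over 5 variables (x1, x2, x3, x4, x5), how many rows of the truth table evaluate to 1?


Formula: (x2 XOR x5) over 5 vars (32 rows)
Evaluate each row (x1, x2, x3, x4, x5 as bits, MSB first):
  row 0 [00000]: (0 XOR 0) -> 0
  row 1 [00001]: (0 XOR 1) -> 1
  row 2 [00010]: (0 XOR 0) -> 0
  row 3 [00011]: (0 XOR 1) -> 1
  row 4 [00100]: (0 XOR 0) -> 0
  row 5 [00101]: (0 XOR 1) -> 1
  row 6 [00110]: (0 XOR 0) -> 0
  row 7 [00111]: (0 XOR 1) -> 1
  row 8 [01000]: (1 XOR 0) -> 1
  row 9 [01001]: (1 XOR 1) -> 0
  row 10 [01010]: (1 XOR 0) -> 1
  row 11 [01011]: (1 XOR 1) -> 0
  row 12 [01100]: (1 XOR 0) -> 1
  row 13 [01101]: (1 XOR 1) -> 0
  row 14 [01110]: (1 XOR 0) -> 1
  row 15 [01111]: (1 XOR 1) -> 0
  row 16 [10000]: (0 XOR 0) -> 0
  row 17 [10001]: (0 XOR 1) -> 1
  row 18 [10010]: (0 XOR 0) -> 0
  row 19 [10011]: (0 XOR 1) -> 1
  row 20 [10100]: (0 XOR 0) -> 0
  row 21 [10101]: (0 XOR 1) -> 1
  row 22 [10110]: (0 XOR 0) -> 0
  row 23 [10111]: (0 XOR 1) -> 1
  row 24 [11000]: (1 XOR 0) -> 1
  row 25 [11001]: (1 XOR 1) -> 0
  row 26 [11010]: (1 XOR 0) -> 1
  row 27 [11011]: (1 XOR 1) -> 0
  row 28 [11100]: (1 XOR 0) -> 1
  row 29 [11101]: (1 XOR 1) -> 0
  row 30 [11110]: (1 XOR 0) -> 1
  row 31 [11111]: (1 XOR 1) -> 0
Full result column, 8 rows per line (x1,x2 fixed per line; x3,x4,x5 runs 000..111 left to right):
  rows 0-7 [x1,x2=00]: 01010101  (ones: 4)
  rows 8-15 [x1,x2=01]: 10101010  (ones: 4)
  rows 16-23 [x1,x2=10]: 01010101  (ones: 4)
  rows 24-31 [x1,x2=11]: 10101010  (ones: 4)
Count of 1-rows = 4+4+4+4 = 16

16


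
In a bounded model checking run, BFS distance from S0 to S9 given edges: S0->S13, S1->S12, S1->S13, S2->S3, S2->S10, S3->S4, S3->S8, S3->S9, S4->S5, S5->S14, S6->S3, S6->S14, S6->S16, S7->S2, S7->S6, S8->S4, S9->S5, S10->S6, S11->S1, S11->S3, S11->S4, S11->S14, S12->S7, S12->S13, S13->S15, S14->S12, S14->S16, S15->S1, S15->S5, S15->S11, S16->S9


BFS layer-by-layer from S0:
  dist 0: {S0}
  dist 1: {S13}
  dist 2: {S15}
  dist 3: {S1, S5, S11}
  dist 4: {S3, S4, S12, S14}
  dist 5: {S7, S8, S9, S16}
  -> S9 reached at distance 5
Shortest path length = 5

5


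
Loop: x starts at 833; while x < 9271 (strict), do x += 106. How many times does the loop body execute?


Step 1: x goes from 833 toward 9271 by 106; the body runs while x<9271, so iterations = ceil((bound-start)/step)
Step 2: Distance=8438
Step 3: ceil(8438/106)=80

80


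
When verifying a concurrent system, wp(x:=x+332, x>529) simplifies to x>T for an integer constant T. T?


Formula: wp(x:=E, P) = P[E/x] (substitute E for x in postcondition)
Step 1: Postcondition: x>529
Step 2: Substitute x+332 for x: x+332>529
Step 3: Solve for x: x > 529-332 = 197

197


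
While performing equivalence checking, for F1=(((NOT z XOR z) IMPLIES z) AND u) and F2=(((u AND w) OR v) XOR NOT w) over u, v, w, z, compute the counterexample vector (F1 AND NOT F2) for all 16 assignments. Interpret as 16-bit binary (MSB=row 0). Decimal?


F1 = (((NOT z XOR z) IMPLIES z) AND u)
F2 = (((u AND w) OR v) XOR NOT w)
Counterexample to F1=>F2 is where F1=1 and F2=0.
Evaluate each row (bits = u,v,w,z, MSB first):
  row 0 [0000]: F1=0 F2=1 -> F1&~F2 -> 0
  row 1 [0001]: F1=0 F2=1 -> F1&~F2 -> 0
  row 2 [0010]: F1=0 F2=0 -> F1&~F2 -> 0
  row 3 [0011]: F1=0 F2=0 -> F1&~F2 -> 0
  row 4 [0100]: F1=0 F2=0 -> F1&~F2 -> 0
  row 5 [0101]: F1=0 F2=0 -> F1&~F2 -> 0
  row 6 [0110]: F1=0 F2=1 -> F1&~F2 -> 0
  row 7 [0111]: F1=0 F2=1 -> F1&~F2 -> 0
  row 8 [1000]: F1=0 F2=1 -> F1&~F2 -> 0
  row 9 [1001]: F1=1 F2=1 -> F1&~F2 -> 0
  row 10 [1010]: F1=0 F2=1 -> F1&~F2 -> 0
  row 11 [1011]: F1=1 F2=1 -> F1&~F2 -> 0
  row 12 [1100]: F1=0 F2=0 -> F1&~F2 -> 0
  row 13 [1101]: F1=1 F2=0 -> F1&~F2 -> 1
  row 14 [1110]: F1=0 F2=1 -> F1&~F2 -> 0
  row 15 [1111]: F1=1 F2=1 -> F1&~F2 -> 0
Full result column, 4 rows per line (u,v fixed per line; w,z runs 00..11 left to right):
  rows 0-3 [u,v=00]: 0000  = hex 0
  rows 4-7 [u,v=01]: 0000  = hex 0
  rows 8-11 [u,v=10]: 0000  = hex 0
  rows 12-15 [u,v=11]: 0100  = hex 4
Counterexample vector (row 0 .. row 15) = 0000000000000100
Output column grouped in 4s = 0000 0000 0000 0100 = 0x0004
Convert to decimal digit by digit (value = value*16 + digit):
  0 -> 0
  0*16 + 0 = 0
  0*16 + 0 = 0
  0*16 + 4 = 4
Decimal = 4

4


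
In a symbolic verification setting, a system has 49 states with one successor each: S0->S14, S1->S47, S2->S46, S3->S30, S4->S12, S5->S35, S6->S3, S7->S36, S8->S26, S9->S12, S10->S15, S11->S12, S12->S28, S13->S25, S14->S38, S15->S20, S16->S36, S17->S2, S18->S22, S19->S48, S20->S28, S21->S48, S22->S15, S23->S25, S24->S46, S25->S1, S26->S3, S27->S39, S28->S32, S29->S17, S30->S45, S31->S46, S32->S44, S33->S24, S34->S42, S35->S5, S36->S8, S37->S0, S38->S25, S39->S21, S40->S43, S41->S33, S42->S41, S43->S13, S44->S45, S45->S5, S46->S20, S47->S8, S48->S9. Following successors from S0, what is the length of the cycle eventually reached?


Trace from S0 until a state repeats:
  S0 -> S14 -> S38 -> S25 -> S1 -> S47 -> S8 -> S26 -> S3 -> S30 -> S45 -> S5 -> S35 -> S5
S5 first seen at step 11, revisited at step 13.
Cycle length = 13 - 11 = 2

2


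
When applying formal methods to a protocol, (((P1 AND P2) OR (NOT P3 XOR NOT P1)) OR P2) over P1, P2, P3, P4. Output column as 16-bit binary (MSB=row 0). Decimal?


Formula: (((P1 AND P2) OR (NOT P3 XOR NOT P1)) OR P2) over P1, P2, P3, P4 (16 rows)
Evaluate each row (bits = P1,P2,P3,P4, MSB first):
  row 0 [0000]: (((0 AND 0) OR (NOT 0 XOR NOT 0)) OR 0) -> 0
  row 1 [0001]: (((0 AND 0) OR (NOT 0 XOR NOT 0)) OR 0) -> 0
  row 2 [0010]: (((0 AND 0) OR (NOT 1 XOR NOT 0)) OR 0) -> 1
  row 3 [0011]: (((0 AND 0) OR (NOT 1 XOR NOT 0)) OR 0) -> 1
  row 4 [0100]: (((0 AND 1) OR (NOT 0 XOR NOT 0)) OR 1) -> 1
  row 5 [0101]: (((0 AND 1) OR (NOT 0 XOR NOT 0)) OR 1) -> 1
  row 6 [0110]: (((0 AND 1) OR (NOT 1 XOR NOT 0)) OR 1) -> 1
  row 7 [0111]: (((0 AND 1) OR (NOT 1 XOR NOT 0)) OR 1) -> 1
  row 8 [1000]: (((1 AND 0) OR (NOT 0 XOR NOT 1)) OR 0) -> 1
  row 9 [1001]: (((1 AND 0) OR (NOT 0 XOR NOT 1)) OR 0) -> 1
  row 10 [1010]: (((1 AND 0) OR (NOT 1 XOR NOT 1)) OR 0) -> 0
  row 11 [1011]: (((1 AND 0) OR (NOT 1 XOR NOT 1)) OR 0) -> 0
  row 12 [1100]: (((1 AND 1) OR (NOT 0 XOR NOT 1)) OR 1) -> 1
  row 13 [1101]: (((1 AND 1) OR (NOT 0 XOR NOT 1)) OR 1) -> 1
  row 14 [1110]: (((1 AND 1) OR (NOT 1 XOR NOT 1)) OR 1) -> 1
  row 15 [1111]: (((1 AND 1) OR (NOT 1 XOR NOT 1)) OR 1) -> 1
Full result column, 4 rows per line (P1,P2 fixed per line; P3,P4 runs 00..11 left to right):
  rows 0-3 [P1,P2=00]: 0011  = hex 3
  rows 4-7 [P1,P2=01]: 1111  = hex F
  rows 8-11 [P1,P2=10]: 1100  = hex C
  rows 12-15 [P1,P2=11]: 1111  = hex F
Output column (row 0 .. row 15) = 0011111111001111
Output column grouped in 4s = 0011 1111 1100 1111 = 0x3FCF
Convert to decimal digit by digit (value = value*16 + digit):
  3 -> 3
  3*16 + 15 (F) = 63
  63*16 + 12 (C) = 1020
  1020*16 + 15 (F) = 16335
Decimal = 16335

16335


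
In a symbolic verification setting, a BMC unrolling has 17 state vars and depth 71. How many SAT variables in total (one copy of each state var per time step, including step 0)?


BMC unrolls to depth k, creating one copy of each state var for steps 0..k.
Step count = 71 + 1 = 72 (steps 0 through 71)
Vars per step = 17
Total = 17 * 72 = 1224

1224


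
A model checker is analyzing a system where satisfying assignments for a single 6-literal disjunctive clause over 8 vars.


Step 1: Total=2^8=256
Step 2: Unsat when all 6 false: 2^2=4
Step 3: Sat=256-4=252

252


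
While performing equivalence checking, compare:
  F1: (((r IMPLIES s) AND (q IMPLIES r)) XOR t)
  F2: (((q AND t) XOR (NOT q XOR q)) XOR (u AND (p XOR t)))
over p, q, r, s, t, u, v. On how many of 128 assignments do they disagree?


F1 = (((r IMPLIES s) AND (q IMPLIES r)) XOR t)
F2 = (((q AND t) XOR (NOT q XOR q)) XOR (u AND (p XOR t)))
Evaluate both on each of 128 rows (bits = p,q,r,s,t,u,v):
  row 0 [0000000]: F1=1 F2=1 -> 0
  row 1 [0000001]: F1=1 F2=1 -> 0
  row 2 [0000010]: F1=1 F2=1 -> 0
  row 3 [0000011]: F1=1 F2=1 -> 0
  row 4 [0000100]: F1=0 F2=1 (differ) -> 1
  (every remaining row is evaluated the same way; all 128 results are listed next)
Full result column, 8 rows per line (p,q,r,s fixed per line; t,u,v runs 000..111 left to right):
  rows 0-7 [p,q,r,s=0000]: 00001100  (ones: 2)
  rows 8-15 [p,q,r,s=0001]: 00001100  (ones: 2)
  rows 16-23 [p,q,r,s=0010]: 11110011  (ones: 6)
  rows 24-31 [p,q,r,s=0011]: 00001100  (ones: 2)
  rows 32-39 [p,q,r,s=0100]: 11111100  (ones: 6)
  rows 40-47 [p,q,r,s=0101]: 11111100  (ones: 6)
  rows 48-55 [p,q,r,s=0110]: 11111100  (ones: 6)
  rows 56-63 [p,q,r,s=0111]: 00000011  (ones: 2)
  rows 64-71 [p,q,r,s=1000]: 00111111  (ones: 6)
  rows 72-79 [p,q,r,s=1001]: 00111111  (ones: 6)
  rows 80-87 [p,q,r,s=1010]: 11000000  (ones: 2)
  rows 88-95 [p,q,r,s=1011]: 00111111  (ones: 6)
  rows 96-103 [p,q,r,s=1100]: 11001111  (ones: 6)
  rows 104-111 [p,q,r,s=1101]: 11001111  (ones: 6)
  rows 112-119 [p,q,r,s=1110]: 11001111  (ones: 6)
  rows 120-127 [p,q,r,s=1111]: 00110000  (ones: 2)
Disagreements = 2+2+6+2+6+6+6+2+6+6+2+6+6+6+6+2 = 72

72


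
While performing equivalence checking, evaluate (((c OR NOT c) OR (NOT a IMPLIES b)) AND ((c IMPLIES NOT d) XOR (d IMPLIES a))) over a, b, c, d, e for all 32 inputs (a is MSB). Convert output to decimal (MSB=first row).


Formula: (((c OR NOT c) OR (NOT a IMPLIES b)) AND ((c IMPLIES NOT d) XOR (d IMPLIES a))) over a, b, c, d, e (32 rows)
Evaluate each row (bits = a,b,c,d,e, MSB first):
  row 0 [00000]: (((0 OR NOT 0) OR (NOT 0 IMPLIES 0)) AND ((0 IMPLIES NOT 0) XOR (0 IMPLIES 0))) -> 0
  row 1 [00001]: (((0 OR NOT 0) OR (NOT 0 IMPLIES 0)) AND ((0 IMPLIES NOT 0) XOR (0 IMPLIES 0))) -> 0
  row 2 [00010]: (((0 OR NOT 0) OR (NOT 0 IMPLIES 0)) AND ((0 IMPLIES NOT 1) XOR (1 IMPLIES 0))) -> 1
  row 3 [00011]: (((0 OR NOT 0) OR (NOT 0 IMPLIES 0)) AND ((0 IMPLIES NOT 1) XOR (1 IMPLIES 0))) -> 1
  row 4 [00100]: (((1 OR NOT 1) OR (NOT 0 IMPLIES 0)) AND ((1 IMPLIES NOT 0) XOR (0 IMPLIES 0))) -> 0
  row 5 [00101]: (((1 OR NOT 1) OR (NOT 0 IMPLIES 0)) AND ((1 IMPLIES NOT 0) XOR (0 IMPLIES 0))) -> 0
  row 6 [00110]: (((1 OR NOT 1) OR (NOT 0 IMPLIES 0)) AND ((1 IMPLIES NOT 1) XOR (1 IMPLIES 0))) -> 0
  row 7 [00111]: (((1 OR NOT 1) OR (NOT 0 IMPLIES 0)) AND ((1 IMPLIES NOT 1) XOR (1 IMPLIES 0))) -> 0
  row 8 [01000]: (((0 OR NOT 0) OR (NOT 0 IMPLIES 1)) AND ((0 IMPLIES NOT 0) XOR (0 IMPLIES 0))) -> 0
  row 9 [01001]: (((0 OR NOT 0) OR (NOT 0 IMPLIES 1)) AND ((0 IMPLIES NOT 0) XOR (0 IMPLIES 0))) -> 0
  row 10 [01010]: (((0 OR NOT 0) OR (NOT 0 IMPLIES 1)) AND ((0 IMPLIES NOT 1) XOR (1 IMPLIES 0))) -> 1
  row 11 [01011]: (((0 OR NOT 0) OR (NOT 0 IMPLIES 1)) AND ((0 IMPLIES NOT 1) XOR (1 IMPLIES 0))) -> 1
  row 12 [01100]: (((1 OR NOT 1) OR (NOT 0 IMPLIES 1)) AND ((1 IMPLIES NOT 0) XOR (0 IMPLIES 0))) -> 0
  row 13 [01101]: (((1 OR NOT 1) OR (NOT 0 IMPLIES 1)) AND ((1 IMPLIES NOT 0) XOR (0 IMPLIES 0))) -> 0
  row 14 [01110]: (((1 OR NOT 1) OR (NOT 0 IMPLIES 1)) AND ((1 IMPLIES NOT 1) XOR (1 IMPLIES 0))) -> 0
  row 15 [01111]: (((1 OR NOT 1) OR (NOT 0 IMPLIES 1)) AND ((1 IMPLIES NOT 1) XOR (1 IMPLIES 0))) -> 0
  row 16 [10000]: (((0 OR NOT 0) OR (NOT 1 IMPLIES 0)) AND ((0 IMPLIES NOT 0) XOR (0 IMPLIES 1))) -> 0
  row 17 [10001]: (((0 OR NOT 0) OR (NOT 1 IMPLIES 0)) AND ((0 IMPLIES NOT 0) XOR (0 IMPLIES 1))) -> 0
  row 18 [10010]: (((0 OR NOT 0) OR (NOT 1 IMPLIES 0)) AND ((0 IMPLIES NOT 1) XOR (1 IMPLIES 1))) -> 0
  row 19 [10011]: (((0 OR NOT 0) OR (NOT 1 IMPLIES 0)) AND ((0 IMPLIES NOT 1) XOR (1 IMPLIES 1))) -> 0
  row 20 [10100]: (((1 OR NOT 1) OR (NOT 1 IMPLIES 0)) AND ((1 IMPLIES NOT 0) XOR (0 IMPLIES 1))) -> 0
  row 21 [10101]: (((1 OR NOT 1) OR (NOT 1 IMPLIES 0)) AND ((1 IMPLIES NOT 0) XOR (0 IMPLIES 1))) -> 0
  row 22 [10110]: (((1 OR NOT 1) OR (NOT 1 IMPLIES 0)) AND ((1 IMPLIES NOT 1) XOR (1 IMPLIES 1))) -> 1
  row 23 [10111]: (((1 OR NOT 1) OR (NOT 1 IMPLIES 0)) AND ((1 IMPLIES NOT 1) XOR (1 IMPLIES 1))) -> 1
  row 24 [11000]: (((0 OR NOT 0) OR (NOT 1 IMPLIES 1)) AND ((0 IMPLIES NOT 0) XOR (0 IMPLIES 1))) -> 0
  row 25 [11001]: (((0 OR NOT 0) OR (NOT 1 IMPLIES 1)) AND ((0 IMPLIES NOT 0) XOR (0 IMPLIES 1))) -> 0
  row 26 [11010]: (((0 OR NOT 0) OR (NOT 1 IMPLIES 1)) AND ((0 IMPLIES NOT 1) XOR (1 IMPLIES 1))) -> 0
  row 27 [11011]: (((0 OR NOT 0) OR (NOT 1 IMPLIES 1)) AND ((0 IMPLIES NOT 1) XOR (1 IMPLIES 1))) -> 0
  row 28 [11100]: (((1 OR NOT 1) OR (NOT 1 IMPLIES 1)) AND ((1 IMPLIES NOT 0) XOR (0 IMPLIES 1))) -> 0
  row 29 [11101]: (((1 OR NOT 1) OR (NOT 1 IMPLIES 1)) AND ((1 IMPLIES NOT 0) XOR (0 IMPLIES 1))) -> 0
  row 30 [11110]: (((1 OR NOT 1) OR (NOT 1 IMPLIES 1)) AND ((1 IMPLIES NOT 1) XOR (1 IMPLIES 1))) -> 1
  row 31 [11111]: (((1 OR NOT 1) OR (NOT 1 IMPLIES 1)) AND ((1 IMPLIES NOT 1) XOR (1 IMPLIES 1))) -> 1
Full result column, 4 rows per line (a,b,c fixed per line; d,e runs 00..11 left to right):
  rows 0-3 [a,b,c=000]: 0011  = hex 3
  rows 4-7 [a,b,c=001]: 0000  = hex 0
  rows 8-11 [a,b,c=010]: 0011  = hex 3
  rows 12-15 [a,b,c=011]: 0000  = hex 0
  rows 16-19 [a,b,c=100]: 0000  = hex 0
  rows 20-23 [a,b,c=101]: 0011  = hex 3
  rows 24-27 [a,b,c=110]: 0000  = hex 0
  rows 28-31 [a,b,c=111]: 0011  = hex 3
Output column (row 0 .. row 31) = 00110000001100000000001100000011
Output column grouped in 4s = 0011 0000 0011 0000 0000 0011 0000 0011 = 0x30300303
Convert to decimal digit by digit (value = value*16 + digit):
  3 -> 3
  3*16 + 0 = 48
  48*16 + 3 = 771
  771*16 + 0 = 12336
  12336*16 + 0 = 197376
  197376*16 + 3 = 3158019
  3158019*16 + 0 = 50528304
  50528304*16 + 3 = 808452867
Decimal = 808452867

808452867
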